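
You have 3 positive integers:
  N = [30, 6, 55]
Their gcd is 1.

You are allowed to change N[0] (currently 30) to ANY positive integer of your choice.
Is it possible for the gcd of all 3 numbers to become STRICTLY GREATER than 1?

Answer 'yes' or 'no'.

Answer: no

Derivation:
Current gcd = 1
gcd of all OTHER numbers (without N[0]=30): gcd([6, 55]) = 1
The new gcd after any change is gcd(1, new_value).
This can be at most 1.
Since 1 = old gcd 1, the gcd can only stay the same or decrease.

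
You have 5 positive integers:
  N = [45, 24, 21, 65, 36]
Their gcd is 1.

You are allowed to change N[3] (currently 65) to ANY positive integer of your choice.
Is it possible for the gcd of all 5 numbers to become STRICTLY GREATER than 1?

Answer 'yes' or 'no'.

Current gcd = 1
gcd of all OTHER numbers (without N[3]=65): gcd([45, 24, 21, 36]) = 3
The new gcd after any change is gcd(3, new_value).
This can be at most 3.
Since 3 > old gcd 1, the gcd CAN increase (e.g., set N[3] = 3).

Answer: yes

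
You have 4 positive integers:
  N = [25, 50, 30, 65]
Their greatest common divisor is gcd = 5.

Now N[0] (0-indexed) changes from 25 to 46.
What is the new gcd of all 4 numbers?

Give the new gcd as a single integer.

Numbers: [25, 50, 30, 65], gcd = 5
Change: index 0, 25 -> 46
gcd of the OTHER numbers (without index 0): gcd([50, 30, 65]) = 5
New gcd = gcd(g_others, new_val) = gcd(5, 46) = 1

Answer: 1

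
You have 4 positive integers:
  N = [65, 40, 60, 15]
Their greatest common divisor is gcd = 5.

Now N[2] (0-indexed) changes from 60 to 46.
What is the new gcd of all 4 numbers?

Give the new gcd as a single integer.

Numbers: [65, 40, 60, 15], gcd = 5
Change: index 2, 60 -> 46
gcd of the OTHER numbers (without index 2): gcd([65, 40, 15]) = 5
New gcd = gcd(g_others, new_val) = gcd(5, 46) = 1

Answer: 1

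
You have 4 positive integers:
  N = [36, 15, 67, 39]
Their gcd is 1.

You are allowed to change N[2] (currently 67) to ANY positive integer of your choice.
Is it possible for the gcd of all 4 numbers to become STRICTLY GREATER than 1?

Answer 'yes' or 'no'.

Current gcd = 1
gcd of all OTHER numbers (without N[2]=67): gcd([36, 15, 39]) = 3
The new gcd after any change is gcd(3, new_value).
This can be at most 3.
Since 3 > old gcd 1, the gcd CAN increase (e.g., set N[2] = 3).

Answer: yes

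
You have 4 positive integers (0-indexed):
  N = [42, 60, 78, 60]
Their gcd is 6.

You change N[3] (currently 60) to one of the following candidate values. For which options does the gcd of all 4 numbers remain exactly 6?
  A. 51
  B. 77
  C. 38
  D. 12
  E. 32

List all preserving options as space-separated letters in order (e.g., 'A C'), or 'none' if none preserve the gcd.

Old gcd = 6; gcd of others (without N[3]) = 6
New gcd for candidate v: gcd(6, v). Preserves old gcd iff gcd(6, v) = 6.
  Option A: v=51, gcd(6,51)=3 -> changes
  Option B: v=77, gcd(6,77)=1 -> changes
  Option C: v=38, gcd(6,38)=2 -> changes
  Option D: v=12, gcd(6,12)=6 -> preserves
  Option E: v=32, gcd(6,32)=2 -> changes

Answer: D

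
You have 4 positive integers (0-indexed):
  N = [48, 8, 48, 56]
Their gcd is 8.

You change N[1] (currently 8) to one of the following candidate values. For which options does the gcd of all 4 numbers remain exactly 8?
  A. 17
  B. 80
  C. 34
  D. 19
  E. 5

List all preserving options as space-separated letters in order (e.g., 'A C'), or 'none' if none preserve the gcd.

Answer: B

Derivation:
Old gcd = 8; gcd of others (without N[1]) = 8
New gcd for candidate v: gcd(8, v). Preserves old gcd iff gcd(8, v) = 8.
  Option A: v=17, gcd(8,17)=1 -> changes
  Option B: v=80, gcd(8,80)=8 -> preserves
  Option C: v=34, gcd(8,34)=2 -> changes
  Option D: v=19, gcd(8,19)=1 -> changes
  Option E: v=5, gcd(8,5)=1 -> changes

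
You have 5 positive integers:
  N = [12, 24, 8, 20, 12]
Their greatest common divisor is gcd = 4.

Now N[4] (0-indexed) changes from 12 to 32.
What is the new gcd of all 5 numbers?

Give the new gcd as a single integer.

Answer: 4

Derivation:
Numbers: [12, 24, 8, 20, 12], gcd = 4
Change: index 4, 12 -> 32
gcd of the OTHER numbers (without index 4): gcd([12, 24, 8, 20]) = 4
New gcd = gcd(g_others, new_val) = gcd(4, 32) = 4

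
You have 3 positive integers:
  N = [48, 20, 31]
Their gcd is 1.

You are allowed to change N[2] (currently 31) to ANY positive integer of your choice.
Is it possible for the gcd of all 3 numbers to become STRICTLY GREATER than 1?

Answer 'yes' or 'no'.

Answer: yes

Derivation:
Current gcd = 1
gcd of all OTHER numbers (without N[2]=31): gcd([48, 20]) = 4
The new gcd after any change is gcd(4, new_value).
This can be at most 4.
Since 4 > old gcd 1, the gcd CAN increase (e.g., set N[2] = 4).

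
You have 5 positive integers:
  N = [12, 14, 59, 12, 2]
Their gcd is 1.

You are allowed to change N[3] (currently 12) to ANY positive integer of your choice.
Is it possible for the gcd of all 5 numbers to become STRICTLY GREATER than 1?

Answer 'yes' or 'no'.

Answer: no

Derivation:
Current gcd = 1
gcd of all OTHER numbers (without N[3]=12): gcd([12, 14, 59, 2]) = 1
The new gcd after any change is gcd(1, new_value).
This can be at most 1.
Since 1 = old gcd 1, the gcd can only stay the same or decrease.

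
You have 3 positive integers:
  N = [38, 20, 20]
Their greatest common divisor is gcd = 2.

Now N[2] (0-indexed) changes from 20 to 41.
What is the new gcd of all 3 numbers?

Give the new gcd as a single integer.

Numbers: [38, 20, 20], gcd = 2
Change: index 2, 20 -> 41
gcd of the OTHER numbers (without index 2): gcd([38, 20]) = 2
New gcd = gcd(g_others, new_val) = gcd(2, 41) = 1

Answer: 1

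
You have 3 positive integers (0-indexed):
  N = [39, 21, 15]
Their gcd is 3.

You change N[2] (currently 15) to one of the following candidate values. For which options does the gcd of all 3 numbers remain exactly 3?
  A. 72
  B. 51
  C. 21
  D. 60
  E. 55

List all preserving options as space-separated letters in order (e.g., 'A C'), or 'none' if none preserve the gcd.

Old gcd = 3; gcd of others (without N[2]) = 3
New gcd for candidate v: gcd(3, v). Preserves old gcd iff gcd(3, v) = 3.
  Option A: v=72, gcd(3,72)=3 -> preserves
  Option B: v=51, gcd(3,51)=3 -> preserves
  Option C: v=21, gcd(3,21)=3 -> preserves
  Option D: v=60, gcd(3,60)=3 -> preserves
  Option E: v=55, gcd(3,55)=1 -> changes

Answer: A B C D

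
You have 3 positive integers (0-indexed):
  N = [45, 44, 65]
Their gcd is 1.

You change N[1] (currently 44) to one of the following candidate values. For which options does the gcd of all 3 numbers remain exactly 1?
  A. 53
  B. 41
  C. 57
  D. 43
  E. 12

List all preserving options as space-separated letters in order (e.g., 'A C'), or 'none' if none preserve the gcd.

Old gcd = 1; gcd of others (without N[1]) = 5
New gcd for candidate v: gcd(5, v). Preserves old gcd iff gcd(5, v) = 1.
  Option A: v=53, gcd(5,53)=1 -> preserves
  Option B: v=41, gcd(5,41)=1 -> preserves
  Option C: v=57, gcd(5,57)=1 -> preserves
  Option D: v=43, gcd(5,43)=1 -> preserves
  Option E: v=12, gcd(5,12)=1 -> preserves

Answer: A B C D E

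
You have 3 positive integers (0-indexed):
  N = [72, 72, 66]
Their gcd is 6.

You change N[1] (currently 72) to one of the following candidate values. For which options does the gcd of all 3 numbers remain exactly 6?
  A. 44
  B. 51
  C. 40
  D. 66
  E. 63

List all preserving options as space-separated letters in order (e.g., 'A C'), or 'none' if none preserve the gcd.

Old gcd = 6; gcd of others (without N[1]) = 6
New gcd for candidate v: gcd(6, v). Preserves old gcd iff gcd(6, v) = 6.
  Option A: v=44, gcd(6,44)=2 -> changes
  Option B: v=51, gcd(6,51)=3 -> changes
  Option C: v=40, gcd(6,40)=2 -> changes
  Option D: v=66, gcd(6,66)=6 -> preserves
  Option E: v=63, gcd(6,63)=3 -> changes

Answer: D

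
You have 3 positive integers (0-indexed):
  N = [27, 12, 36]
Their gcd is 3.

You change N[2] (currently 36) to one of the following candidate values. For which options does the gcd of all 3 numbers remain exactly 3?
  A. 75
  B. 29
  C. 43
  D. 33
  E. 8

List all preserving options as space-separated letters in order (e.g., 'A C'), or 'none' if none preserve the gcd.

Old gcd = 3; gcd of others (without N[2]) = 3
New gcd for candidate v: gcd(3, v). Preserves old gcd iff gcd(3, v) = 3.
  Option A: v=75, gcd(3,75)=3 -> preserves
  Option B: v=29, gcd(3,29)=1 -> changes
  Option C: v=43, gcd(3,43)=1 -> changes
  Option D: v=33, gcd(3,33)=3 -> preserves
  Option E: v=8, gcd(3,8)=1 -> changes

Answer: A D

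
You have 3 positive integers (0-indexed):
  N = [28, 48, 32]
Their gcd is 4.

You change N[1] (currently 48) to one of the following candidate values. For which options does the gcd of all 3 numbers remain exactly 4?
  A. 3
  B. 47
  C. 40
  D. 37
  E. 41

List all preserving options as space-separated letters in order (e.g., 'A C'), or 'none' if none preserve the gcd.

Answer: C

Derivation:
Old gcd = 4; gcd of others (without N[1]) = 4
New gcd for candidate v: gcd(4, v). Preserves old gcd iff gcd(4, v) = 4.
  Option A: v=3, gcd(4,3)=1 -> changes
  Option B: v=47, gcd(4,47)=1 -> changes
  Option C: v=40, gcd(4,40)=4 -> preserves
  Option D: v=37, gcd(4,37)=1 -> changes
  Option E: v=41, gcd(4,41)=1 -> changes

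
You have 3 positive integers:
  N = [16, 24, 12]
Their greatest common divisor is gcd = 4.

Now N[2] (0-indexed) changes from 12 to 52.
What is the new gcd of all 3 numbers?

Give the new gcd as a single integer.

Numbers: [16, 24, 12], gcd = 4
Change: index 2, 12 -> 52
gcd of the OTHER numbers (without index 2): gcd([16, 24]) = 8
New gcd = gcd(g_others, new_val) = gcd(8, 52) = 4

Answer: 4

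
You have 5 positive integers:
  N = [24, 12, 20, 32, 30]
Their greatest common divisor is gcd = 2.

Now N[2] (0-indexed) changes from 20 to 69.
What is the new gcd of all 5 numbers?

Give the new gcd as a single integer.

Answer: 1

Derivation:
Numbers: [24, 12, 20, 32, 30], gcd = 2
Change: index 2, 20 -> 69
gcd of the OTHER numbers (without index 2): gcd([24, 12, 32, 30]) = 2
New gcd = gcd(g_others, new_val) = gcd(2, 69) = 1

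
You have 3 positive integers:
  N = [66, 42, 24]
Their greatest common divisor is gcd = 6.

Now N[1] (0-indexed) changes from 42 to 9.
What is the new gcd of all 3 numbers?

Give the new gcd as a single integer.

Answer: 3

Derivation:
Numbers: [66, 42, 24], gcd = 6
Change: index 1, 42 -> 9
gcd of the OTHER numbers (without index 1): gcd([66, 24]) = 6
New gcd = gcd(g_others, new_val) = gcd(6, 9) = 3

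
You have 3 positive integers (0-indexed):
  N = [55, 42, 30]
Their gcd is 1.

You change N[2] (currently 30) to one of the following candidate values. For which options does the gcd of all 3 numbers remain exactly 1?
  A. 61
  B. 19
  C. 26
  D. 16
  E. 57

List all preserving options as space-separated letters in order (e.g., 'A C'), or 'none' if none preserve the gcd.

Answer: A B C D E

Derivation:
Old gcd = 1; gcd of others (without N[2]) = 1
New gcd for candidate v: gcd(1, v). Preserves old gcd iff gcd(1, v) = 1.
  Option A: v=61, gcd(1,61)=1 -> preserves
  Option B: v=19, gcd(1,19)=1 -> preserves
  Option C: v=26, gcd(1,26)=1 -> preserves
  Option D: v=16, gcd(1,16)=1 -> preserves
  Option E: v=57, gcd(1,57)=1 -> preserves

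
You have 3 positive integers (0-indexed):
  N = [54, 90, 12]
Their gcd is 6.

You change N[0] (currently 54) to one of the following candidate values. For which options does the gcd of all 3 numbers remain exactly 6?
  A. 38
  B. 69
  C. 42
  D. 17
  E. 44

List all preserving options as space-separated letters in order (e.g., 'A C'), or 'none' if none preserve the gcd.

Old gcd = 6; gcd of others (without N[0]) = 6
New gcd for candidate v: gcd(6, v). Preserves old gcd iff gcd(6, v) = 6.
  Option A: v=38, gcd(6,38)=2 -> changes
  Option B: v=69, gcd(6,69)=3 -> changes
  Option C: v=42, gcd(6,42)=6 -> preserves
  Option D: v=17, gcd(6,17)=1 -> changes
  Option E: v=44, gcd(6,44)=2 -> changes

Answer: C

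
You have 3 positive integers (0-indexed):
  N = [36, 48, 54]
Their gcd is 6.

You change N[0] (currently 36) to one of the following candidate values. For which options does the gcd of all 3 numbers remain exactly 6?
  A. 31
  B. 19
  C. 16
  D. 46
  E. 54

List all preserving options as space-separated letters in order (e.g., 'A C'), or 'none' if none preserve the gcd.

Answer: E

Derivation:
Old gcd = 6; gcd of others (without N[0]) = 6
New gcd for candidate v: gcd(6, v). Preserves old gcd iff gcd(6, v) = 6.
  Option A: v=31, gcd(6,31)=1 -> changes
  Option B: v=19, gcd(6,19)=1 -> changes
  Option C: v=16, gcd(6,16)=2 -> changes
  Option D: v=46, gcd(6,46)=2 -> changes
  Option E: v=54, gcd(6,54)=6 -> preserves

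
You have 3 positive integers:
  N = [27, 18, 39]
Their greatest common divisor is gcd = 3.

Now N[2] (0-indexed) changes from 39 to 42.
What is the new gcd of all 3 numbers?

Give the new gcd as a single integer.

Numbers: [27, 18, 39], gcd = 3
Change: index 2, 39 -> 42
gcd of the OTHER numbers (without index 2): gcd([27, 18]) = 9
New gcd = gcd(g_others, new_val) = gcd(9, 42) = 3

Answer: 3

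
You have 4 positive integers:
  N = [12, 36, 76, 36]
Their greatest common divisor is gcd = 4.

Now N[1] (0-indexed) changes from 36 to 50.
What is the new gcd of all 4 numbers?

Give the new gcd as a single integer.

Numbers: [12, 36, 76, 36], gcd = 4
Change: index 1, 36 -> 50
gcd of the OTHER numbers (without index 1): gcd([12, 76, 36]) = 4
New gcd = gcd(g_others, new_val) = gcd(4, 50) = 2

Answer: 2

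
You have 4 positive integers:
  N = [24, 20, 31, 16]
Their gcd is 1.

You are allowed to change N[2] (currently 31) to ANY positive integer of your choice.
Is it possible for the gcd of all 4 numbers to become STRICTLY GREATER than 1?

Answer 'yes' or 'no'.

Answer: yes

Derivation:
Current gcd = 1
gcd of all OTHER numbers (without N[2]=31): gcd([24, 20, 16]) = 4
The new gcd after any change is gcd(4, new_value).
This can be at most 4.
Since 4 > old gcd 1, the gcd CAN increase (e.g., set N[2] = 4).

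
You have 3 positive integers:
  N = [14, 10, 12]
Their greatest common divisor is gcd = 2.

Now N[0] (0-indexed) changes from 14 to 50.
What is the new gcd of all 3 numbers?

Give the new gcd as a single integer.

Answer: 2

Derivation:
Numbers: [14, 10, 12], gcd = 2
Change: index 0, 14 -> 50
gcd of the OTHER numbers (without index 0): gcd([10, 12]) = 2
New gcd = gcd(g_others, new_val) = gcd(2, 50) = 2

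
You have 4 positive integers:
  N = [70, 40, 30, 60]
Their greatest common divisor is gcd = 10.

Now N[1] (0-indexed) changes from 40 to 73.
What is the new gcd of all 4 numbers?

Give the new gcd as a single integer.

Answer: 1

Derivation:
Numbers: [70, 40, 30, 60], gcd = 10
Change: index 1, 40 -> 73
gcd of the OTHER numbers (without index 1): gcd([70, 30, 60]) = 10
New gcd = gcd(g_others, new_val) = gcd(10, 73) = 1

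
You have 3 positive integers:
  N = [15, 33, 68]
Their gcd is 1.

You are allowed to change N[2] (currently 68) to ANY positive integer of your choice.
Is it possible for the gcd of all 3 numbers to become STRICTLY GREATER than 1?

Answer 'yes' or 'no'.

Current gcd = 1
gcd of all OTHER numbers (without N[2]=68): gcd([15, 33]) = 3
The new gcd after any change is gcd(3, new_value).
This can be at most 3.
Since 3 > old gcd 1, the gcd CAN increase (e.g., set N[2] = 3).

Answer: yes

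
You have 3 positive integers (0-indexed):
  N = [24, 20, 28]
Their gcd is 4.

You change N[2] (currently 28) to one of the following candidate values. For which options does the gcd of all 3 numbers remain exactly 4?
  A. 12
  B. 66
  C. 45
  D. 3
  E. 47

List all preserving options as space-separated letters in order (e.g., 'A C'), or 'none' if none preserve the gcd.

Old gcd = 4; gcd of others (without N[2]) = 4
New gcd for candidate v: gcd(4, v). Preserves old gcd iff gcd(4, v) = 4.
  Option A: v=12, gcd(4,12)=4 -> preserves
  Option B: v=66, gcd(4,66)=2 -> changes
  Option C: v=45, gcd(4,45)=1 -> changes
  Option D: v=3, gcd(4,3)=1 -> changes
  Option E: v=47, gcd(4,47)=1 -> changes

Answer: A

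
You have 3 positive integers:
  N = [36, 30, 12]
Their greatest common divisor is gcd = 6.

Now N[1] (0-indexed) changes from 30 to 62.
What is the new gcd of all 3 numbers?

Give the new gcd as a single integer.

Numbers: [36, 30, 12], gcd = 6
Change: index 1, 30 -> 62
gcd of the OTHER numbers (without index 1): gcd([36, 12]) = 12
New gcd = gcd(g_others, new_val) = gcd(12, 62) = 2

Answer: 2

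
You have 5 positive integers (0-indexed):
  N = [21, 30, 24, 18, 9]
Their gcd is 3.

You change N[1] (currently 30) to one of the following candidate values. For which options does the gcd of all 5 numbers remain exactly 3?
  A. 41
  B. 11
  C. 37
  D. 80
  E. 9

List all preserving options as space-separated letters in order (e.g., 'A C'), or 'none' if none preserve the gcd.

Old gcd = 3; gcd of others (without N[1]) = 3
New gcd for candidate v: gcd(3, v). Preserves old gcd iff gcd(3, v) = 3.
  Option A: v=41, gcd(3,41)=1 -> changes
  Option B: v=11, gcd(3,11)=1 -> changes
  Option C: v=37, gcd(3,37)=1 -> changes
  Option D: v=80, gcd(3,80)=1 -> changes
  Option E: v=9, gcd(3,9)=3 -> preserves

Answer: E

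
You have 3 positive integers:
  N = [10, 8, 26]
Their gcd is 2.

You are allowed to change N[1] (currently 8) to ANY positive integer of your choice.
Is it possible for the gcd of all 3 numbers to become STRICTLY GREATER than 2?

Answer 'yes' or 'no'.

Answer: no

Derivation:
Current gcd = 2
gcd of all OTHER numbers (without N[1]=8): gcd([10, 26]) = 2
The new gcd after any change is gcd(2, new_value).
This can be at most 2.
Since 2 = old gcd 2, the gcd can only stay the same or decrease.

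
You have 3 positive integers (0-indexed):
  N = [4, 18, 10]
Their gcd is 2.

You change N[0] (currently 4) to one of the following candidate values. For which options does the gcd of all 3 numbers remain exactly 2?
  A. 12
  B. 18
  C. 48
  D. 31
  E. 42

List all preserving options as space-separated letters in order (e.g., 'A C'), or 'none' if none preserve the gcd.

Answer: A B C E

Derivation:
Old gcd = 2; gcd of others (without N[0]) = 2
New gcd for candidate v: gcd(2, v). Preserves old gcd iff gcd(2, v) = 2.
  Option A: v=12, gcd(2,12)=2 -> preserves
  Option B: v=18, gcd(2,18)=2 -> preserves
  Option C: v=48, gcd(2,48)=2 -> preserves
  Option D: v=31, gcd(2,31)=1 -> changes
  Option E: v=42, gcd(2,42)=2 -> preserves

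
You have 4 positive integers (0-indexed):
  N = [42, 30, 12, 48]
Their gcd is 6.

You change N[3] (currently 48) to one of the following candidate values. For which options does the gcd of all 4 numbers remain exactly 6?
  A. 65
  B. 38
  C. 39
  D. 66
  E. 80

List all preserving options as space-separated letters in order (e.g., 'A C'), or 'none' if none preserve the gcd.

Answer: D

Derivation:
Old gcd = 6; gcd of others (without N[3]) = 6
New gcd for candidate v: gcd(6, v). Preserves old gcd iff gcd(6, v) = 6.
  Option A: v=65, gcd(6,65)=1 -> changes
  Option B: v=38, gcd(6,38)=2 -> changes
  Option C: v=39, gcd(6,39)=3 -> changes
  Option D: v=66, gcd(6,66)=6 -> preserves
  Option E: v=80, gcd(6,80)=2 -> changes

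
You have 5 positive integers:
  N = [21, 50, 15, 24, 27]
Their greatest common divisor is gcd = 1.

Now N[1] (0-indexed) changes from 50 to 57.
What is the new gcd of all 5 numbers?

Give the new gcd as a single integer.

Numbers: [21, 50, 15, 24, 27], gcd = 1
Change: index 1, 50 -> 57
gcd of the OTHER numbers (without index 1): gcd([21, 15, 24, 27]) = 3
New gcd = gcd(g_others, new_val) = gcd(3, 57) = 3

Answer: 3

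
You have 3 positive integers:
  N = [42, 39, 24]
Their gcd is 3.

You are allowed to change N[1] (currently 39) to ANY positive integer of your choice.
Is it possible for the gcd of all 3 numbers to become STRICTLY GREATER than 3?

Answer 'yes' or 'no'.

Answer: yes

Derivation:
Current gcd = 3
gcd of all OTHER numbers (without N[1]=39): gcd([42, 24]) = 6
The new gcd after any change is gcd(6, new_value).
This can be at most 6.
Since 6 > old gcd 3, the gcd CAN increase (e.g., set N[1] = 6).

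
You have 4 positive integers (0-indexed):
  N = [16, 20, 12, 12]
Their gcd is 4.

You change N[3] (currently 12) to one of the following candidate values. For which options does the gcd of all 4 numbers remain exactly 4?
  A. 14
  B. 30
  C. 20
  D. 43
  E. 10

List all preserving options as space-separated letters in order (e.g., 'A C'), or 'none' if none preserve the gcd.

Old gcd = 4; gcd of others (without N[3]) = 4
New gcd for candidate v: gcd(4, v). Preserves old gcd iff gcd(4, v) = 4.
  Option A: v=14, gcd(4,14)=2 -> changes
  Option B: v=30, gcd(4,30)=2 -> changes
  Option C: v=20, gcd(4,20)=4 -> preserves
  Option D: v=43, gcd(4,43)=1 -> changes
  Option E: v=10, gcd(4,10)=2 -> changes

Answer: C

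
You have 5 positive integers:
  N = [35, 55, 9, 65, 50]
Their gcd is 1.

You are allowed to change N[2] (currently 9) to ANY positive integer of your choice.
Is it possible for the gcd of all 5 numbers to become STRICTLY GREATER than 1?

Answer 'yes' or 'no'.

Answer: yes

Derivation:
Current gcd = 1
gcd of all OTHER numbers (without N[2]=9): gcd([35, 55, 65, 50]) = 5
The new gcd after any change is gcd(5, new_value).
This can be at most 5.
Since 5 > old gcd 1, the gcd CAN increase (e.g., set N[2] = 5).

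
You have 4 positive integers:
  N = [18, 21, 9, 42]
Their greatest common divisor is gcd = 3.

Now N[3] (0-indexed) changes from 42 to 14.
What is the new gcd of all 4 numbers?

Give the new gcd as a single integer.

Answer: 1

Derivation:
Numbers: [18, 21, 9, 42], gcd = 3
Change: index 3, 42 -> 14
gcd of the OTHER numbers (without index 3): gcd([18, 21, 9]) = 3
New gcd = gcd(g_others, new_val) = gcd(3, 14) = 1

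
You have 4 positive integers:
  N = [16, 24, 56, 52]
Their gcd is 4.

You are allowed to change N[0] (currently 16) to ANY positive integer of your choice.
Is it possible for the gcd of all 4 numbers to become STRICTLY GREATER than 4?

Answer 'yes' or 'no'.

Current gcd = 4
gcd of all OTHER numbers (without N[0]=16): gcd([24, 56, 52]) = 4
The new gcd after any change is gcd(4, new_value).
This can be at most 4.
Since 4 = old gcd 4, the gcd can only stay the same or decrease.

Answer: no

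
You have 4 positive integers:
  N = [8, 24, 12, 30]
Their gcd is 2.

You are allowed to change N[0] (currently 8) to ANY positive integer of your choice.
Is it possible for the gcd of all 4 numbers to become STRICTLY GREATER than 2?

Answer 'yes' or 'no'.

Answer: yes

Derivation:
Current gcd = 2
gcd of all OTHER numbers (without N[0]=8): gcd([24, 12, 30]) = 6
The new gcd after any change is gcd(6, new_value).
This can be at most 6.
Since 6 > old gcd 2, the gcd CAN increase (e.g., set N[0] = 6).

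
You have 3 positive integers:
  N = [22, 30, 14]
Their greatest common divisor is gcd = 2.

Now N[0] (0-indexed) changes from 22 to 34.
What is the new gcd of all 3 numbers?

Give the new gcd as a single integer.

Numbers: [22, 30, 14], gcd = 2
Change: index 0, 22 -> 34
gcd of the OTHER numbers (without index 0): gcd([30, 14]) = 2
New gcd = gcd(g_others, new_val) = gcd(2, 34) = 2

Answer: 2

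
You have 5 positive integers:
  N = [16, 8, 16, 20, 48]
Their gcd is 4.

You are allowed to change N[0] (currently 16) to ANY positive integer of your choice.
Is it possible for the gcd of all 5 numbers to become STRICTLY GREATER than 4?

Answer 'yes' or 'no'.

Current gcd = 4
gcd of all OTHER numbers (without N[0]=16): gcd([8, 16, 20, 48]) = 4
The new gcd after any change is gcd(4, new_value).
This can be at most 4.
Since 4 = old gcd 4, the gcd can only stay the same or decrease.

Answer: no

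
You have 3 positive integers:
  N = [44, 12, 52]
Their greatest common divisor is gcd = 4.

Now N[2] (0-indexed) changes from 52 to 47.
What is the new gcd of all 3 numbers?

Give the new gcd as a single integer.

Numbers: [44, 12, 52], gcd = 4
Change: index 2, 52 -> 47
gcd of the OTHER numbers (without index 2): gcd([44, 12]) = 4
New gcd = gcd(g_others, new_val) = gcd(4, 47) = 1

Answer: 1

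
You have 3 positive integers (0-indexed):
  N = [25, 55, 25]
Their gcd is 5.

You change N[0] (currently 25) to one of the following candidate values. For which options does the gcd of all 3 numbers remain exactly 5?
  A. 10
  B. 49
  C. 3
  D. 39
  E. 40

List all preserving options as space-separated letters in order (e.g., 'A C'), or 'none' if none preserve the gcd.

Old gcd = 5; gcd of others (without N[0]) = 5
New gcd for candidate v: gcd(5, v). Preserves old gcd iff gcd(5, v) = 5.
  Option A: v=10, gcd(5,10)=5 -> preserves
  Option B: v=49, gcd(5,49)=1 -> changes
  Option C: v=3, gcd(5,3)=1 -> changes
  Option D: v=39, gcd(5,39)=1 -> changes
  Option E: v=40, gcd(5,40)=5 -> preserves

Answer: A E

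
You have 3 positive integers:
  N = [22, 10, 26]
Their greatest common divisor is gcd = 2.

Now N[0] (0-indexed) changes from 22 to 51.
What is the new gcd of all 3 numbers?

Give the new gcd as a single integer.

Numbers: [22, 10, 26], gcd = 2
Change: index 0, 22 -> 51
gcd of the OTHER numbers (without index 0): gcd([10, 26]) = 2
New gcd = gcd(g_others, new_val) = gcd(2, 51) = 1

Answer: 1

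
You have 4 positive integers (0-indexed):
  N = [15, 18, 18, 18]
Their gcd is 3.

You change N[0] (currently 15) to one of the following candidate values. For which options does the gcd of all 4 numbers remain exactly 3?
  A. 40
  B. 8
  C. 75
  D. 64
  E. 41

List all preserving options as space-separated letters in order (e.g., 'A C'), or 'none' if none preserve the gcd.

Old gcd = 3; gcd of others (without N[0]) = 18
New gcd for candidate v: gcd(18, v). Preserves old gcd iff gcd(18, v) = 3.
  Option A: v=40, gcd(18,40)=2 -> changes
  Option B: v=8, gcd(18,8)=2 -> changes
  Option C: v=75, gcd(18,75)=3 -> preserves
  Option D: v=64, gcd(18,64)=2 -> changes
  Option E: v=41, gcd(18,41)=1 -> changes

Answer: C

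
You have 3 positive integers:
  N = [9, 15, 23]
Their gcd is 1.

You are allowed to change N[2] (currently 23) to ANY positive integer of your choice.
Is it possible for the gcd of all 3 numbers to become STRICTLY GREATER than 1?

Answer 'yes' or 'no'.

Answer: yes

Derivation:
Current gcd = 1
gcd of all OTHER numbers (without N[2]=23): gcd([9, 15]) = 3
The new gcd after any change is gcd(3, new_value).
This can be at most 3.
Since 3 > old gcd 1, the gcd CAN increase (e.g., set N[2] = 3).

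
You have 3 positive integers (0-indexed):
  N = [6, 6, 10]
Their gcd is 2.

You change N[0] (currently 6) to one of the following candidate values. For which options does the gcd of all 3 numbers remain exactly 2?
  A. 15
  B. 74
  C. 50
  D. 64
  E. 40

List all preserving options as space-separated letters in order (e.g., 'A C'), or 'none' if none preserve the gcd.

Answer: B C D E

Derivation:
Old gcd = 2; gcd of others (without N[0]) = 2
New gcd for candidate v: gcd(2, v). Preserves old gcd iff gcd(2, v) = 2.
  Option A: v=15, gcd(2,15)=1 -> changes
  Option B: v=74, gcd(2,74)=2 -> preserves
  Option C: v=50, gcd(2,50)=2 -> preserves
  Option D: v=64, gcd(2,64)=2 -> preserves
  Option E: v=40, gcd(2,40)=2 -> preserves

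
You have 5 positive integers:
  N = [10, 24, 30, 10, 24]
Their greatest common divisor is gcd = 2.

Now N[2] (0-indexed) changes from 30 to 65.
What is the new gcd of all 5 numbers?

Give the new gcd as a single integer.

Numbers: [10, 24, 30, 10, 24], gcd = 2
Change: index 2, 30 -> 65
gcd of the OTHER numbers (without index 2): gcd([10, 24, 10, 24]) = 2
New gcd = gcd(g_others, new_val) = gcd(2, 65) = 1

Answer: 1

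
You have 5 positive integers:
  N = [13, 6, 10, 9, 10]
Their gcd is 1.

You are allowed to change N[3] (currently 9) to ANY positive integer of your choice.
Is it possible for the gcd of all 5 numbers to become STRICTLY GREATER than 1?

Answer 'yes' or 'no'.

Answer: no

Derivation:
Current gcd = 1
gcd of all OTHER numbers (without N[3]=9): gcd([13, 6, 10, 10]) = 1
The new gcd after any change is gcd(1, new_value).
This can be at most 1.
Since 1 = old gcd 1, the gcd can only stay the same or decrease.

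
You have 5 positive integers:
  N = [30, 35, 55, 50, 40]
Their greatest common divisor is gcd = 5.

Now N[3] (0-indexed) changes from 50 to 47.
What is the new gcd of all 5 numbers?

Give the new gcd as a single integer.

Answer: 1

Derivation:
Numbers: [30, 35, 55, 50, 40], gcd = 5
Change: index 3, 50 -> 47
gcd of the OTHER numbers (without index 3): gcd([30, 35, 55, 40]) = 5
New gcd = gcd(g_others, new_val) = gcd(5, 47) = 1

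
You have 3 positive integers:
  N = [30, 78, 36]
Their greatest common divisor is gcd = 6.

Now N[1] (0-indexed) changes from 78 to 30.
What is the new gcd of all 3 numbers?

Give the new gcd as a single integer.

Answer: 6

Derivation:
Numbers: [30, 78, 36], gcd = 6
Change: index 1, 78 -> 30
gcd of the OTHER numbers (without index 1): gcd([30, 36]) = 6
New gcd = gcd(g_others, new_val) = gcd(6, 30) = 6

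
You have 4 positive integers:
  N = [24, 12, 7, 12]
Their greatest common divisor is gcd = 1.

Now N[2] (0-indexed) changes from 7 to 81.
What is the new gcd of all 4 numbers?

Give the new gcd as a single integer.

Answer: 3

Derivation:
Numbers: [24, 12, 7, 12], gcd = 1
Change: index 2, 7 -> 81
gcd of the OTHER numbers (without index 2): gcd([24, 12, 12]) = 12
New gcd = gcd(g_others, new_val) = gcd(12, 81) = 3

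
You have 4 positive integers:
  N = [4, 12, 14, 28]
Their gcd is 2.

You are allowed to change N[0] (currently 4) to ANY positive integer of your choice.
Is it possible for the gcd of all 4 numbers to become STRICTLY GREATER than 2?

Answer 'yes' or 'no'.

Current gcd = 2
gcd of all OTHER numbers (without N[0]=4): gcd([12, 14, 28]) = 2
The new gcd after any change is gcd(2, new_value).
This can be at most 2.
Since 2 = old gcd 2, the gcd can only stay the same or decrease.

Answer: no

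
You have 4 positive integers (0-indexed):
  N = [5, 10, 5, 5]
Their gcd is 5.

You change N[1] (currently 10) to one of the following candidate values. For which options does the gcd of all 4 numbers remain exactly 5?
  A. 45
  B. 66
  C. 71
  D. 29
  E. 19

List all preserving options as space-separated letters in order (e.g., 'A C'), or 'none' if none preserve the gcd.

Answer: A

Derivation:
Old gcd = 5; gcd of others (without N[1]) = 5
New gcd for candidate v: gcd(5, v). Preserves old gcd iff gcd(5, v) = 5.
  Option A: v=45, gcd(5,45)=5 -> preserves
  Option B: v=66, gcd(5,66)=1 -> changes
  Option C: v=71, gcd(5,71)=1 -> changes
  Option D: v=29, gcd(5,29)=1 -> changes
  Option E: v=19, gcd(5,19)=1 -> changes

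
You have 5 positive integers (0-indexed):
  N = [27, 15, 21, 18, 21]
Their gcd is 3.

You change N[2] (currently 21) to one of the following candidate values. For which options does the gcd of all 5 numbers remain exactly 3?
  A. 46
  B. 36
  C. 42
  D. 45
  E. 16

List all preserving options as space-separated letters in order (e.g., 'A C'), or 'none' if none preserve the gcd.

Old gcd = 3; gcd of others (without N[2]) = 3
New gcd for candidate v: gcd(3, v). Preserves old gcd iff gcd(3, v) = 3.
  Option A: v=46, gcd(3,46)=1 -> changes
  Option B: v=36, gcd(3,36)=3 -> preserves
  Option C: v=42, gcd(3,42)=3 -> preserves
  Option D: v=45, gcd(3,45)=3 -> preserves
  Option E: v=16, gcd(3,16)=1 -> changes

Answer: B C D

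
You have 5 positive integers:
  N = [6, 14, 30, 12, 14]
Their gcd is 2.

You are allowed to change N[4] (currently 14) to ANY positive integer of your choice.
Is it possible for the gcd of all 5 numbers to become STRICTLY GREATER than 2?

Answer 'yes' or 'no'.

Current gcd = 2
gcd of all OTHER numbers (without N[4]=14): gcd([6, 14, 30, 12]) = 2
The new gcd after any change is gcd(2, new_value).
This can be at most 2.
Since 2 = old gcd 2, the gcd can only stay the same or decrease.

Answer: no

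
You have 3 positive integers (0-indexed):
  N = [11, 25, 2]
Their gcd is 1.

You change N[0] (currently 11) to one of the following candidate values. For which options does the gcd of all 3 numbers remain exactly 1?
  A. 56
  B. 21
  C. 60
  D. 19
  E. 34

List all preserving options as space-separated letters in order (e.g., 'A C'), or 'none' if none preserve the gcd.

Answer: A B C D E

Derivation:
Old gcd = 1; gcd of others (without N[0]) = 1
New gcd for candidate v: gcd(1, v). Preserves old gcd iff gcd(1, v) = 1.
  Option A: v=56, gcd(1,56)=1 -> preserves
  Option B: v=21, gcd(1,21)=1 -> preserves
  Option C: v=60, gcd(1,60)=1 -> preserves
  Option D: v=19, gcd(1,19)=1 -> preserves
  Option E: v=34, gcd(1,34)=1 -> preserves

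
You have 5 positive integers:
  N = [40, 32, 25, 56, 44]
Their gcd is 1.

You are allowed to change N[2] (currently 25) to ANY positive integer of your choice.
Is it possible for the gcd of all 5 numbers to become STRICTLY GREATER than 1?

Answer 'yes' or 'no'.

Answer: yes

Derivation:
Current gcd = 1
gcd of all OTHER numbers (without N[2]=25): gcd([40, 32, 56, 44]) = 4
The new gcd after any change is gcd(4, new_value).
This can be at most 4.
Since 4 > old gcd 1, the gcd CAN increase (e.g., set N[2] = 4).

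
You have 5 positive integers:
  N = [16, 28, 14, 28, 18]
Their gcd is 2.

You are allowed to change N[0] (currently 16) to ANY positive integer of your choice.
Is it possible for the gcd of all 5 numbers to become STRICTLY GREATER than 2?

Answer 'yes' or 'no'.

Current gcd = 2
gcd of all OTHER numbers (without N[0]=16): gcd([28, 14, 28, 18]) = 2
The new gcd after any change is gcd(2, new_value).
This can be at most 2.
Since 2 = old gcd 2, the gcd can only stay the same or decrease.

Answer: no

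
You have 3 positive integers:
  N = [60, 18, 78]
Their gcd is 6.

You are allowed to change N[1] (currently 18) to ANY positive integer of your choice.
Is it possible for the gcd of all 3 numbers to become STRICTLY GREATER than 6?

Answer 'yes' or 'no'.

Current gcd = 6
gcd of all OTHER numbers (without N[1]=18): gcd([60, 78]) = 6
The new gcd after any change is gcd(6, new_value).
This can be at most 6.
Since 6 = old gcd 6, the gcd can only stay the same or decrease.

Answer: no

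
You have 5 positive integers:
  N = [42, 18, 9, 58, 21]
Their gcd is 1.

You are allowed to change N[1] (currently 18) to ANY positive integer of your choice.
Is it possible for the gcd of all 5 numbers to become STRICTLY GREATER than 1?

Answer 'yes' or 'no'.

Current gcd = 1
gcd of all OTHER numbers (without N[1]=18): gcd([42, 9, 58, 21]) = 1
The new gcd after any change is gcd(1, new_value).
This can be at most 1.
Since 1 = old gcd 1, the gcd can only stay the same or decrease.

Answer: no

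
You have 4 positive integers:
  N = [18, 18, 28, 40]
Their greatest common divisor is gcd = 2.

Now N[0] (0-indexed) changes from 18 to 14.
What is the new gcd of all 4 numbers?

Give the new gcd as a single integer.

Answer: 2

Derivation:
Numbers: [18, 18, 28, 40], gcd = 2
Change: index 0, 18 -> 14
gcd of the OTHER numbers (without index 0): gcd([18, 28, 40]) = 2
New gcd = gcd(g_others, new_val) = gcd(2, 14) = 2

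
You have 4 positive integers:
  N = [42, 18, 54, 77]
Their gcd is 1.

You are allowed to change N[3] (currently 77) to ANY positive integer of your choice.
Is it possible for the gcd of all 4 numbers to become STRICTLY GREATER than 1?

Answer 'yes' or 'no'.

Answer: yes

Derivation:
Current gcd = 1
gcd of all OTHER numbers (without N[3]=77): gcd([42, 18, 54]) = 6
The new gcd after any change is gcd(6, new_value).
This can be at most 6.
Since 6 > old gcd 1, the gcd CAN increase (e.g., set N[3] = 6).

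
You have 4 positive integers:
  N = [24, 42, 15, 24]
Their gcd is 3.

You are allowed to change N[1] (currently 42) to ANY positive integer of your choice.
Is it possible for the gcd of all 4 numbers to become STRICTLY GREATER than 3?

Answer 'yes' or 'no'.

Answer: no

Derivation:
Current gcd = 3
gcd of all OTHER numbers (without N[1]=42): gcd([24, 15, 24]) = 3
The new gcd after any change is gcd(3, new_value).
This can be at most 3.
Since 3 = old gcd 3, the gcd can only stay the same or decrease.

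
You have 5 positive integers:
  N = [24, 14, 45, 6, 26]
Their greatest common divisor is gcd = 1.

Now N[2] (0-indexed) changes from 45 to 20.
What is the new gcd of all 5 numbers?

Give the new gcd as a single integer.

Numbers: [24, 14, 45, 6, 26], gcd = 1
Change: index 2, 45 -> 20
gcd of the OTHER numbers (without index 2): gcd([24, 14, 6, 26]) = 2
New gcd = gcd(g_others, new_val) = gcd(2, 20) = 2

Answer: 2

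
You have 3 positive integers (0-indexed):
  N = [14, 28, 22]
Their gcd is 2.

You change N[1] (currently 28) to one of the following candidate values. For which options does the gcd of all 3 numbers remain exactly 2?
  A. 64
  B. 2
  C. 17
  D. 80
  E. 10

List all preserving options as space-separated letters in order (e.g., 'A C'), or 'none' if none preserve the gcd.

Answer: A B D E

Derivation:
Old gcd = 2; gcd of others (without N[1]) = 2
New gcd for candidate v: gcd(2, v). Preserves old gcd iff gcd(2, v) = 2.
  Option A: v=64, gcd(2,64)=2 -> preserves
  Option B: v=2, gcd(2,2)=2 -> preserves
  Option C: v=17, gcd(2,17)=1 -> changes
  Option D: v=80, gcd(2,80)=2 -> preserves
  Option E: v=10, gcd(2,10)=2 -> preserves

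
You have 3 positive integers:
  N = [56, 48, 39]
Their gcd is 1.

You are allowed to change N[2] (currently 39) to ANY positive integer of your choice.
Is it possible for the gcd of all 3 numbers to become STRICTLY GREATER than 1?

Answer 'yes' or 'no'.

Answer: yes

Derivation:
Current gcd = 1
gcd of all OTHER numbers (without N[2]=39): gcd([56, 48]) = 8
The new gcd after any change is gcd(8, new_value).
This can be at most 8.
Since 8 > old gcd 1, the gcd CAN increase (e.g., set N[2] = 8).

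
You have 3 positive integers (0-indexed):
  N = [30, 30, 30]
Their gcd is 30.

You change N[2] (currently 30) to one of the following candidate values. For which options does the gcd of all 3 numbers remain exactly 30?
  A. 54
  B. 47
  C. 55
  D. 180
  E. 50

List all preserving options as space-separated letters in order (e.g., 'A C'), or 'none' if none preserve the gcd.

Old gcd = 30; gcd of others (without N[2]) = 30
New gcd for candidate v: gcd(30, v). Preserves old gcd iff gcd(30, v) = 30.
  Option A: v=54, gcd(30,54)=6 -> changes
  Option B: v=47, gcd(30,47)=1 -> changes
  Option C: v=55, gcd(30,55)=5 -> changes
  Option D: v=180, gcd(30,180)=30 -> preserves
  Option E: v=50, gcd(30,50)=10 -> changes

Answer: D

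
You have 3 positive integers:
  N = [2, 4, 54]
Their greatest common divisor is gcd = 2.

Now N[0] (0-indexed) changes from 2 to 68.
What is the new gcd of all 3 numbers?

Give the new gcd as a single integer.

Numbers: [2, 4, 54], gcd = 2
Change: index 0, 2 -> 68
gcd of the OTHER numbers (without index 0): gcd([4, 54]) = 2
New gcd = gcd(g_others, new_val) = gcd(2, 68) = 2

Answer: 2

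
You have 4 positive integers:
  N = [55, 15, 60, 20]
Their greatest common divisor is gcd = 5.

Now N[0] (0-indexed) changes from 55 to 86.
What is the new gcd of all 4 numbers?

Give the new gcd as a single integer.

Answer: 1

Derivation:
Numbers: [55, 15, 60, 20], gcd = 5
Change: index 0, 55 -> 86
gcd of the OTHER numbers (without index 0): gcd([15, 60, 20]) = 5
New gcd = gcd(g_others, new_val) = gcd(5, 86) = 1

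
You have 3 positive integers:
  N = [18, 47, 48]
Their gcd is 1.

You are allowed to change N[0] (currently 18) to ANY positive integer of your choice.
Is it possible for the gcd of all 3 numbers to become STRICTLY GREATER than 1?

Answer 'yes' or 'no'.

Current gcd = 1
gcd of all OTHER numbers (without N[0]=18): gcd([47, 48]) = 1
The new gcd after any change is gcd(1, new_value).
This can be at most 1.
Since 1 = old gcd 1, the gcd can only stay the same or decrease.

Answer: no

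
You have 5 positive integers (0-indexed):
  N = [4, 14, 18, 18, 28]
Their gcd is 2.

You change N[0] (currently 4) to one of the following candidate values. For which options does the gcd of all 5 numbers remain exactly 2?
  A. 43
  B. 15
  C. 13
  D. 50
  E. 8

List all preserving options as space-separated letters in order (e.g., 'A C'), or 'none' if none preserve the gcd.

Old gcd = 2; gcd of others (without N[0]) = 2
New gcd for candidate v: gcd(2, v). Preserves old gcd iff gcd(2, v) = 2.
  Option A: v=43, gcd(2,43)=1 -> changes
  Option B: v=15, gcd(2,15)=1 -> changes
  Option C: v=13, gcd(2,13)=1 -> changes
  Option D: v=50, gcd(2,50)=2 -> preserves
  Option E: v=8, gcd(2,8)=2 -> preserves

Answer: D E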